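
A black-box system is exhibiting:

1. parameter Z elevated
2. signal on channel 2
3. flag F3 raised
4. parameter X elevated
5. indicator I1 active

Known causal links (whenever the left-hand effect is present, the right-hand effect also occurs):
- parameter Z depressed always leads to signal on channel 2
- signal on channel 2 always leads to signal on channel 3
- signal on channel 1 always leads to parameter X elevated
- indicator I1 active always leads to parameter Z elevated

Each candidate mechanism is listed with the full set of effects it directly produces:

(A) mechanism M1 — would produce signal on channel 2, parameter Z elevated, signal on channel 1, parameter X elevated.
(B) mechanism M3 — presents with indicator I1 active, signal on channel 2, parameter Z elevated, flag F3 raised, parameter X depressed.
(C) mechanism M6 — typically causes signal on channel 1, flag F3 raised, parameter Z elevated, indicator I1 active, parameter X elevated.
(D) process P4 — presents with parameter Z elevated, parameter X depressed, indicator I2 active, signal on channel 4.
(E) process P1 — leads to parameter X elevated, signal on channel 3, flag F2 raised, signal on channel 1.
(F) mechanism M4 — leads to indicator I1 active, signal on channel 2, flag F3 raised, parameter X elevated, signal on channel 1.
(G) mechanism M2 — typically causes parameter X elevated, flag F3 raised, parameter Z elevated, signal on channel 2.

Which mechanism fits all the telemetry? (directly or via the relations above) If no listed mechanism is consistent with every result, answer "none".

F

Per-candidate check:
(A) mechanism M1 — parameter Z elevated yes; signal on channel 2 yes; flag F3 raised NO; parameter X elevated yes; indicator I1 active NO
(B) mechanism M3 — fails on parameter X elevated (predicts parameter X depressed, not parameter X elevated)
(C) mechanism M6 — parameter Z elevated yes; signal on channel 2 NO; flag F3 raised yes; parameter X elevated yes; indicator I1 active yes
(D) process P4 — parameter Z elevated yes; signal on channel 2 NO; flag F3 raised NO; parameter X elevated NO; indicator I1 active NO
(E) process P1 — parameter Z elevated NO; signal on channel 2 NO; flag F3 raised NO; parameter X elevated yes; indicator I1 active NO
(F) mechanism M4 — parameter Z elevated yes (via indicator I1 active → parameter Z elevated); signal on channel 2 yes; flag F3 raised yes; parameter X elevated yes; indicator I1 active yes
(G) mechanism M2 — does not account for indicator I1 active
(F) is the only candidate with no mismatches.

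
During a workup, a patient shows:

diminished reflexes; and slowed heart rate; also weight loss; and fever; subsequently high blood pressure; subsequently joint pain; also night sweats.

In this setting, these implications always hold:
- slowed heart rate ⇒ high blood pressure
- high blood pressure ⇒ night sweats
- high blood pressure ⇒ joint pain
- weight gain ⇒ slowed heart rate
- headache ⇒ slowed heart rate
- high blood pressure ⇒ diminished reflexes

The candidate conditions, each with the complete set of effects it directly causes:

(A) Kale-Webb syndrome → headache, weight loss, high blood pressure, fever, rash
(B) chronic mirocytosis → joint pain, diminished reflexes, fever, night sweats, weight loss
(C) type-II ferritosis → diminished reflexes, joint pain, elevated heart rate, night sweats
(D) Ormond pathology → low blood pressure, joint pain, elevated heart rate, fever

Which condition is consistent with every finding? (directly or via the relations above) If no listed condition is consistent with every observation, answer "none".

A

Testing each hypothesis:
(A) Kale-Webb syndrome — diminished reflexes match (via high blood pressure → diminished reflexes); slowed heart rate match (via headache → slowed heart rate); weight loss match; fever match; high blood pressure match; joint pain match (via high blood pressure → joint pain); night sweats match (via high blood pressure → night sweats)
(B) chronic mirocytosis — diminished reflexes match; slowed heart rate miss; weight loss match; fever match; high blood pressure miss; joint pain match; night sweats match
(C) type-II ferritosis — fails on slowed heart rate, weight loss, fever, high blood pressure (predicts elevated heart rate, not slowed heart rate)
(D) Ormond pathology — diminished reflexes miss; slowed heart rate miss; weight loss miss; fever match; high blood pressure miss; joint pain match; night sweats miss
Only (A) is consistent with every observation.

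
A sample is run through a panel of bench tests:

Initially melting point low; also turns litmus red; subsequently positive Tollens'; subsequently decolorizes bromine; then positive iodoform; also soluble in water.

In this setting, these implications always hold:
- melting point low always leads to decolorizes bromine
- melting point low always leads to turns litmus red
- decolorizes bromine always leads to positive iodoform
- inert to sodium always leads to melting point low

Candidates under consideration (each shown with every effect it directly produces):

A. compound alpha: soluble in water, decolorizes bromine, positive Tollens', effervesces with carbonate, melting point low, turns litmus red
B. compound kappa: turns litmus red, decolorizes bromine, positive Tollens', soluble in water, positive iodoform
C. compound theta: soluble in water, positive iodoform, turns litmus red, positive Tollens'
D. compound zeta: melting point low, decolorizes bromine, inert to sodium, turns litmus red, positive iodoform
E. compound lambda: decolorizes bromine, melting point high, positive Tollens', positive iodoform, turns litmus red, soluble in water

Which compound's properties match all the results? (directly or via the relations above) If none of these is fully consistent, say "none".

Testing each hypothesis:
(A) compound alpha — accounts for every observation (positive iodoform by decolorizes bromine → positive iodoform)
(B) compound kappa — does not account for melting point low
(C) compound theta — does not account for melting point low, decolorizes bromine
(D) compound zeta — melting point low +; turns litmus red +; positive Tollens' -; decolorizes bromine +; positive iodoform +; soluble in water -
(E) compound lambda — melting point low -; turns litmus red +; positive Tollens' +; decolorizes bromine +; positive iodoform +; soluble in water +
(A) is the only candidate with no mismatches.

A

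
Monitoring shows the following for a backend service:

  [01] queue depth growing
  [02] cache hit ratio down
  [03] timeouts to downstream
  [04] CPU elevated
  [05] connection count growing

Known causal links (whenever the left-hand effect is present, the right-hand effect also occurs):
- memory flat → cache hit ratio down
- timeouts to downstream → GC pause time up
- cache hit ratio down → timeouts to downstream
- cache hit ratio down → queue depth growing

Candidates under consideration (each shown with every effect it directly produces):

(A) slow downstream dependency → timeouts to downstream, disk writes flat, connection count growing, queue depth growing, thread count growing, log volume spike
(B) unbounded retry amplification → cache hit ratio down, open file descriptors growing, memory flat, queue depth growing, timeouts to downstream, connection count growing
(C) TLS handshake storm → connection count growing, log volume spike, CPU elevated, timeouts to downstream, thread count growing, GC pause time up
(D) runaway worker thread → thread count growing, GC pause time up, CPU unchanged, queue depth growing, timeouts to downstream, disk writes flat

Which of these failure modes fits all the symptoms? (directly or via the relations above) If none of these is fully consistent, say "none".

none

For each candidate, compare predicted effects to what was observed:
(A) slow downstream dependency — does not account for cache hit ratio down, CPU elevated
(B) unbounded retry amplification — does not account for CPU elevated
(C) TLS handshake storm — does not account for queue depth growing, cache hit ratio down
(D) runaway worker thread — fails on cache hit ratio down, CPU elevated, connection count growing (predicts CPU unchanged, not CPU elevated)
Every candidate fails on at least one observation.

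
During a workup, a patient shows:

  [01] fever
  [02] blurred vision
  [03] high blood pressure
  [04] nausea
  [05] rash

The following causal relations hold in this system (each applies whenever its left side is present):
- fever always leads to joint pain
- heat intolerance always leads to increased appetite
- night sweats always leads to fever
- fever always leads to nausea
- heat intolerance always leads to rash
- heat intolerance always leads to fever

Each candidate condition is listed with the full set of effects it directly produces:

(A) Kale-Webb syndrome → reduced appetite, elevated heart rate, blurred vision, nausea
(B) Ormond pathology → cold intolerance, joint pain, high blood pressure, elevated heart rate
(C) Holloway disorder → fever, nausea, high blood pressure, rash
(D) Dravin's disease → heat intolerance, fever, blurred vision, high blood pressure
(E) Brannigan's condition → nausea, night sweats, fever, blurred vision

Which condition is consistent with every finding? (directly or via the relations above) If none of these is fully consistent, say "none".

D

Per-candidate check:
(A) Kale-Webb syndrome — fever -; blurred vision +; high blood pressure -; nausea +; rash -
(B) Ormond pathology — does not account for fever, blurred vision, nausea, rash
(C) Holloway disorder — fever +; blurred vision -; high blood pressure +; nausea +; rash +
(D) Dravin's disease — fever +; blurred vision +; high blood pressure +; nausea + (through fever → nausea); rash + (through heat intolerance → rash)
(E) Brannigan's condition — does not account for high blood pressure, rash
(D) alone accounts for all the evidence.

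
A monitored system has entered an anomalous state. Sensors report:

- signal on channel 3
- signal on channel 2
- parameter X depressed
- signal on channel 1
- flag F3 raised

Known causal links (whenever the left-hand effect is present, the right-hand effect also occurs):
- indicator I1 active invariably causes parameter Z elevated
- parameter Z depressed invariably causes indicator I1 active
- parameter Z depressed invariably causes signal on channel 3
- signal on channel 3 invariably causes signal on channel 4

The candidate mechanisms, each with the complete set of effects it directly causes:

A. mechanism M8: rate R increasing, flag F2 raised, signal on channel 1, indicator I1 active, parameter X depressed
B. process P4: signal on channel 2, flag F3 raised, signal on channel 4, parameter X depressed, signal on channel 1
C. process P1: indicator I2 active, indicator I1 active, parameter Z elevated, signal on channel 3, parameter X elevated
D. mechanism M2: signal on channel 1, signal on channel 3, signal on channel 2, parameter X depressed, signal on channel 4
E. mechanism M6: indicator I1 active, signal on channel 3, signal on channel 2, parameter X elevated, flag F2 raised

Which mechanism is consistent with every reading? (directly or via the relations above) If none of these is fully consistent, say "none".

none

Per-candidate check:
(A) mechanism M8 — signal on channel 3 miss; signal on channel 2 miss; parameter X depressed match; signal on channel 1 match; flag F3 raised miss
(B) process P4 — does not account for signal on channel 3
(C) process P1 — signal on channel 3 match; signal on channel 2 miss; parameter X depressed miss; signal on channel 1 miss; flag F3 raised miss
(D) mechanism M2 — signal on channel 3 match; signal on channel 2 match; parameter X depressed match; signal on channel 1 match; flag F3 raised miss
(E) mechanism M6 — signal on channel 3 match; signal on channel 2 match; parameter X depressed miss; signal on channel 1 miss; flag F3 raised miss
None of the listed candidates fits everything.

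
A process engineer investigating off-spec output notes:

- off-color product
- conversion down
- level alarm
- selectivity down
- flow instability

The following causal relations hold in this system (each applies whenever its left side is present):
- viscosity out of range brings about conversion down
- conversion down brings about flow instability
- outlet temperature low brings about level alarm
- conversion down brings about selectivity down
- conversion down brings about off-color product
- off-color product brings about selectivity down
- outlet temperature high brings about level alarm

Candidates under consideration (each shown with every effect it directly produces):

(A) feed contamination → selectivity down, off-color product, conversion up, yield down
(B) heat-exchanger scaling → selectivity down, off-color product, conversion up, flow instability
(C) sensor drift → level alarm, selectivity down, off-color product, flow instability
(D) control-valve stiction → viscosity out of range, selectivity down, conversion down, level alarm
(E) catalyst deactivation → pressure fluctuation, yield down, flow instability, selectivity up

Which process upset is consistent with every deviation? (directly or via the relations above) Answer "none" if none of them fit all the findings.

D

For each candidate, compare predicted effects to what was observed:
(A) feed contamination — off-color product ✓; conversion down ✗; level alarm ✗; selectivity down ✓; flow instability ✗
(B) heat-exchanger scaling — fails on conversion down, level alarm (predicts conversion up, not conversion down)
(C) sensor drift — does not account for conversion down
(D) control-valve stiction — accounts for every observation (off-color product by conversion down → off-color product)
(E) catalyst deactivation — off-color product ✗; conversion down ✗; level alarm ✗; selectivity down ✗; flow instability ✓
(D) is the only candidate with no mismatches.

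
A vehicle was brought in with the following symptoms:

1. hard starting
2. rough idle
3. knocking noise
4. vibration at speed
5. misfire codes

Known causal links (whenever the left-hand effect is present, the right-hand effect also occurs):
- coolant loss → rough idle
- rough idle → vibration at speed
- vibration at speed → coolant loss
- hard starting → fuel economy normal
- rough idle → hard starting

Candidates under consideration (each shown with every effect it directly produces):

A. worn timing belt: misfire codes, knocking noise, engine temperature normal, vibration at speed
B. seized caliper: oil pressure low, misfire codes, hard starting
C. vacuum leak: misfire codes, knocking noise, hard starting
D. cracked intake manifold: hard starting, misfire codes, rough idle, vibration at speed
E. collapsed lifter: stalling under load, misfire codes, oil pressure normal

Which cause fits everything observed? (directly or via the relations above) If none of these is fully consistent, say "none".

A

Checking each candidate against the observations:
(A) worn timing belt — accounts for every observation (hard starting through vibration at speed → coolant loss → rough idle → hard starting)
(B) seized caliper — does not account for rough idle, knocking noise, vibration at speed
(C) vacuum leak — hard starting +; rough idle -; knocking noise +; vibration at speed -; misfire codes +
(D) cracked intake manifold — hard starting +; rough idle +; knocking noise -; vibration at speed +; misfire codes +
(E) collapsed lifter — hard starting -; rough idle -; knocking noise -; vibration at speed -; misfire codes +
(A) alone accounts for all the evidence.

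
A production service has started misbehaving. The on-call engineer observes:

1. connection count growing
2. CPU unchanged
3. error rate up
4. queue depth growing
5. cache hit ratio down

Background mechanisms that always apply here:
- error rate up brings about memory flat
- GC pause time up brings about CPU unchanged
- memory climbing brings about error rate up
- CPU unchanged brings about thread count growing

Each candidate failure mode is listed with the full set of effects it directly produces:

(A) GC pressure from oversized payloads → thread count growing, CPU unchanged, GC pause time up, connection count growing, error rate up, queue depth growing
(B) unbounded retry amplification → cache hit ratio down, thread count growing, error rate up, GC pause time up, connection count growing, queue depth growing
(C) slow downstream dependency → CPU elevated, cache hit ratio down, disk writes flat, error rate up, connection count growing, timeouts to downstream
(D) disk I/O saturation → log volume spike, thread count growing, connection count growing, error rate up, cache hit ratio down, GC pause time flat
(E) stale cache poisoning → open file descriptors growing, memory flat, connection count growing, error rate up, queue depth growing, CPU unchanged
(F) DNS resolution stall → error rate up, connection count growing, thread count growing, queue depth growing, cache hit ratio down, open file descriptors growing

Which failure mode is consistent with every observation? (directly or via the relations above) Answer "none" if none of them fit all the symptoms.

Checking each candidate against the observations:
(A) GC pressure from oversized payloads — does not account for cache hit ratio down
(B) unbounded retry amplification — accounts for every observation (CPU unchanged via GC pause time up → CPU unchanged)
(C) slow downstream dependency — fails on CPU unchanged, queue depth growing (predicts CPU elevated, not CPU unchanged)
(D) disk I/O saturation — connection count growing +; CPU unchanged -; error rate up +; queue depth growing -; cache hit ratio down +
(E) stale cache poisoning — connection count growing +; CPU unchanged +; error rate up +; queue depth growing +; cache hit ratio down -
(F) DNS resolution stall — connection count growing +; CPU unchanged -; error rate up +; queue depth growing +; cache hit ratio down +
(B) is the only candidate with no mismatches.

B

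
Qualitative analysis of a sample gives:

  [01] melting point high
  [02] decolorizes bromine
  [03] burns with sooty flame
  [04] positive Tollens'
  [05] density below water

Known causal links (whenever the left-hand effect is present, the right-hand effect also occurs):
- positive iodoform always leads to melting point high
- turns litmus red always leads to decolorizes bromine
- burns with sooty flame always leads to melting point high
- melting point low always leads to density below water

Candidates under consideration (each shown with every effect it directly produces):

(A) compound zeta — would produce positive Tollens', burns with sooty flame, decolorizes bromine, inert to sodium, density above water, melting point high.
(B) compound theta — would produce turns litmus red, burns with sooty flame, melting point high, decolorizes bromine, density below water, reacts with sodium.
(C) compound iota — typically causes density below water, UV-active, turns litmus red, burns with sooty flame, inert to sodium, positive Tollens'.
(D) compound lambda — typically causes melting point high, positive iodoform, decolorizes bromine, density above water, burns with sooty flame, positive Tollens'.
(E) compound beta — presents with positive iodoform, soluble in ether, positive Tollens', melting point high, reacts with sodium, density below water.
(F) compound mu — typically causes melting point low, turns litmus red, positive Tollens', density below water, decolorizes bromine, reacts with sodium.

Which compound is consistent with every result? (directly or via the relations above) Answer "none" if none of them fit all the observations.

For each candidate, compare predicted effects to what was observed:
(A) compound zeta — fails on density below water (predicts density above water, not density below water)
(B) compound theta — melting point high +; decolorizes bromine +; burns with sooty flame +; positive Tollens' -; density below water +
(C) compound iota — accounts for every observation (melting point high through burns with sooty flame → melting point high)
(D) compound lambda — melting point high +; decolorizes bromine +; burns with sooty flame +; positive Tollens' +; density below water -
(E) compound beta — does not account for decolorizes bromine, burns with sooty flame
(F) compound mu — fails on melting point high, burns with sooty flame (predicts melting point low, not melting point high)
(C) is the only candidate with no mismatches.

C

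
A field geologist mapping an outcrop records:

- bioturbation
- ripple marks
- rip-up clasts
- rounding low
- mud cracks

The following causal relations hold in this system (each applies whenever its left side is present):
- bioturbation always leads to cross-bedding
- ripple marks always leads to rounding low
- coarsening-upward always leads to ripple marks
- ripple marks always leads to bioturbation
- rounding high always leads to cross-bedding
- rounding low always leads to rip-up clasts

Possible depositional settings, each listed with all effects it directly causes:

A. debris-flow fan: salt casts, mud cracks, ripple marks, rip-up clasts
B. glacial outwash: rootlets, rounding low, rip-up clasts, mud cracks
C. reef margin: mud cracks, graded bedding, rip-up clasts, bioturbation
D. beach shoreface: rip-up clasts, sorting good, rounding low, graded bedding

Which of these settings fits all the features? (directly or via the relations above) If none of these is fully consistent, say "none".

A

For each candidate, compare predicted effects to what was observed:
(A) debris-flow fan — accounts for every observation (bioturbation through ripple marks → bioturbation)
(B) glacial outwash — bioturbation miss; ripple marks miss; rip-up clasts match; rounding low match; mud cracks match
(C) reef margin — does not account for ripple marks, rounding low
(D) beach shoreface — bioturbation miss; ripple marks miss; rip-up clasts match; rounding low match; mud cracks miss
Only (A) is consistent with every observation.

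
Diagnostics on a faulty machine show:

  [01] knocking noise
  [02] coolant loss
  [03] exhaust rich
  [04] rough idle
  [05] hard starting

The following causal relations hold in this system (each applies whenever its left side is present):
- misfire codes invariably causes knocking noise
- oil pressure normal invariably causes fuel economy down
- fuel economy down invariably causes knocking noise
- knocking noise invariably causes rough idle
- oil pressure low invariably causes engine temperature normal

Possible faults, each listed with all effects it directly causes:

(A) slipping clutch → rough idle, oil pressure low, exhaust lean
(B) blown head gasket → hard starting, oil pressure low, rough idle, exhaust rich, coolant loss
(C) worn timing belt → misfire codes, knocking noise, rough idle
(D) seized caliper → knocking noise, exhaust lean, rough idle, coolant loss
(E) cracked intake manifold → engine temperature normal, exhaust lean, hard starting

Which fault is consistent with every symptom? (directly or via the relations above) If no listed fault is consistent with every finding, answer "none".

none

Testing each hypothesis:
(A) slipping clutch — knocking noise -; coolant loss -; exhaust rich -; rough idle +; hard starting -
(B) blown head gasket — does not account for knocking noise
(C) worn timing belt — knocking noise +; coolant loss -; exhaust rich -; rough idle +; hard starting -
(D) seized caliper — knocking noise +; coolant loss +; exhaust rich -; rough idle +; hard starting -
(E) cracked intake manifold — knocking noise -; coolant loss -; exhaust rich -; rough idle -; hard starting +
No candidate is consistent with all observations.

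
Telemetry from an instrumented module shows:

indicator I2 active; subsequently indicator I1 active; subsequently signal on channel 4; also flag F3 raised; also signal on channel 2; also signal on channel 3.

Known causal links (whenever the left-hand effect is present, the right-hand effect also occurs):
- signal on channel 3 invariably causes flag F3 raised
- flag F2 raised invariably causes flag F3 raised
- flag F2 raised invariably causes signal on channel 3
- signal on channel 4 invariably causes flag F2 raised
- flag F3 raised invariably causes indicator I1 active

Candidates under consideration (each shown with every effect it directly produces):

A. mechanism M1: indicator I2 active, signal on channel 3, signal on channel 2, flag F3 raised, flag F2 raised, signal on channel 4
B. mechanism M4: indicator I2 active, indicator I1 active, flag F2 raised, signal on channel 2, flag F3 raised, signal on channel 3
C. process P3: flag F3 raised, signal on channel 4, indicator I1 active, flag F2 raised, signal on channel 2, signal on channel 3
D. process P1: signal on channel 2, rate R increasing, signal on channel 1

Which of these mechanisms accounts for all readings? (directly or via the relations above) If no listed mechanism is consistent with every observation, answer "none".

Testing each hypothesis:
(A) mechanism M1 — indicator I2 active match; indicator I1 active match (via flag F3 raised → indicator I1 active); signal on channel 4 match; flag F3 raised match; signal on channel 2 match; signal on channel 3 match
(B) mechanism M4 — does not account for signal on channel 4
(C) process P3 — does not account for indicator I2 active
(D) process P1 — does not account for indicator I2 active, indicator I1 active, signal on channel 4, flag F3 raised, signal on channel 3
(A) alone accounts for all the evidence.

A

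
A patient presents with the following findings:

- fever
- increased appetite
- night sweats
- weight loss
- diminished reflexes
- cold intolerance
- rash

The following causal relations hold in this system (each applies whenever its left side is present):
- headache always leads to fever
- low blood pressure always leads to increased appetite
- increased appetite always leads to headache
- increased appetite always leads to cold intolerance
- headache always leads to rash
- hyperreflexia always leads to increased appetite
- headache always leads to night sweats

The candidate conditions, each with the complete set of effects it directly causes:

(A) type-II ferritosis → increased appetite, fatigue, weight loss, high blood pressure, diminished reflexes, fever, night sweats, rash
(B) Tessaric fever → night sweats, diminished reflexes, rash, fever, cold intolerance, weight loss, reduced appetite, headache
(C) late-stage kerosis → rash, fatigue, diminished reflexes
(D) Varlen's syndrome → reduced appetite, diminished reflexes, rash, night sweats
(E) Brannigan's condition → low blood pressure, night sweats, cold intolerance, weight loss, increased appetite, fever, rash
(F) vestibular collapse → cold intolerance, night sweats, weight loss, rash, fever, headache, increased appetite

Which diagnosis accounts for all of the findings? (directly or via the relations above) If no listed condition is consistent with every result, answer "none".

A

Testing each hypothesis:
(A) type-II ferritosis — accounts for every observation (cold intolerance through increased appetite → cold intolerance)
(B) Tessaric fever — fever match; increased appetite miss; night sweats match; weight loss match; diminished reflexes match; cold intolerance match; rash match
(C) late-stage kerosis — fever miss; increased appetite miss; night sweats miss; weight loss miss; diminished reflexes match; cold intolerance miss; rash match
(D) Varlen's syndrome — fails on fever, increased appetite, weight loss, cold intolerance (predicts reduced appetite, not increased appetite)
(E) Brannigan's condition — does not account for diminished reflexes
(F) vestibular collapse — does not account for diminished reflexes
(A) is the only candidate with no mismatches.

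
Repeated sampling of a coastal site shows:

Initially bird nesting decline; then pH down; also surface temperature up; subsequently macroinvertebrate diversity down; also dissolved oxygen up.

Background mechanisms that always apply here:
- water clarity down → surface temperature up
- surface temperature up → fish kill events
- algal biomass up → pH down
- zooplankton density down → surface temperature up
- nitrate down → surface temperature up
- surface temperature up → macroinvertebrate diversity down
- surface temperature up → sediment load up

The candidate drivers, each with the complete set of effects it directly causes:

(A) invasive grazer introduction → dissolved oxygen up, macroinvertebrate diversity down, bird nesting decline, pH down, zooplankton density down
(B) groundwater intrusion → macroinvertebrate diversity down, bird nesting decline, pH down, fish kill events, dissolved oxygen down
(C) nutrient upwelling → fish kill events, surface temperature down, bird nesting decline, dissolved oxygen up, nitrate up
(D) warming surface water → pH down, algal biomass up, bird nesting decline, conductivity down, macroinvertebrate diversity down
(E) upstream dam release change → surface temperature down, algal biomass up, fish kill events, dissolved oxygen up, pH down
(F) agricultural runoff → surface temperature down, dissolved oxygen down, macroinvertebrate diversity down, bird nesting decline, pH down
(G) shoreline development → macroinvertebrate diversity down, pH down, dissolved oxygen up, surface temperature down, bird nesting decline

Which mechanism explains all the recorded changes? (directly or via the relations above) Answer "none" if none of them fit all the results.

Testing each hypothesis:
(A) invasive grazer introduction — bird nesting decline +; pH down +; surface temperature up + (via zooplankton density down → surface temperature up); macroinvertebrate diversity down +; dissolved oxygen up +
(B) groundwater intrusion — bird nesting decline +; pH down +; surface temperature up -; macroinvertebrate diversity down +; dissolved oxygen up -
(C) nutrient upwelling — bird nesting decline +; pH down -; surface temperature up -; macroinvertebrate diversity down -; dissolved oxygen up +
(D) warming surface water — does not account for surface temperature up, dissolved oxygen up
(E) upstream dam release change — fails on bird nesting decline, surface temperature up, macroinvertebrate diversity down (predicts surface temperature down, not surface temperature up)
(F) agricultural runoff — fails on surface temperature up, dissolved oxygen up (predicts surface temperature down, not surface temperature up; predicts dissolved oxygen down, not dissolved oxygen up)
(G) shoreline development — bird nesting decline +; pH down +; surface temperature up -; macroinvertebrate diversity down +; dissolved oxygen up +
(A) is the only candidate with no mismatches.

A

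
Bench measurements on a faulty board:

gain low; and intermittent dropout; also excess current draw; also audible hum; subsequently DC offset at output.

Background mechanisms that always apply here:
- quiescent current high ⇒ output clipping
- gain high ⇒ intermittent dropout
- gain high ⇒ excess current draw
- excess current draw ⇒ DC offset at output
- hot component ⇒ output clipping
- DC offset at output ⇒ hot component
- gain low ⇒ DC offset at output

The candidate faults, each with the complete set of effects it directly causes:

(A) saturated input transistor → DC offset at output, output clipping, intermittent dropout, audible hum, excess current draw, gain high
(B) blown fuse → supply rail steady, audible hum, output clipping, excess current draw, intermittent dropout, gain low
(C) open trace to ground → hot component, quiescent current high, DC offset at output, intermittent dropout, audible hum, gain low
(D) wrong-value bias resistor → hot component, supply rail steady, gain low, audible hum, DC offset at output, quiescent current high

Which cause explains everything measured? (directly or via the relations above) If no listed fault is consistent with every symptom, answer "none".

B

Testing each hypothesis:
(A) saturated input transistor — fails on gain low (predicts gain high, not gain low)
(B) blown fuse — accounts for every observation (DC offset at output through excess current draw → DC offset at output)
(C) open trace to ground — does not account for excess current draw
(D) wrong-value bias resistor — does not account for intermittent dropout, excess current draw
(B) alone accounts for all the evidence.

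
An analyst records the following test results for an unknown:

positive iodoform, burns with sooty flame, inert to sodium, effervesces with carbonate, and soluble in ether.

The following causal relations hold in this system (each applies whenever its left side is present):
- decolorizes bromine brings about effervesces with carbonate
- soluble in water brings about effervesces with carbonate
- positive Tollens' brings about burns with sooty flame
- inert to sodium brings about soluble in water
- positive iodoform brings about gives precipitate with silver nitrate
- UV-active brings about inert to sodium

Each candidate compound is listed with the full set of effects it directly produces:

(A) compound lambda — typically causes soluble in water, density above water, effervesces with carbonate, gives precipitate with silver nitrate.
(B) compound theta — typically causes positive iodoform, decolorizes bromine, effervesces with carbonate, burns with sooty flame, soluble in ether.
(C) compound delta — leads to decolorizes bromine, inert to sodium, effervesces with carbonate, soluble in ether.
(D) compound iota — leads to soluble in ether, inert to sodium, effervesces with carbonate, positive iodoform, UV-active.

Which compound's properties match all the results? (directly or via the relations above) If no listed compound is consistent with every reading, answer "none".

none

Checking each candidate against the observations:
(A) compound lambda — positive iodoform NO; burns with sooty flame NO; inert to sodium NO; effervesces with carbonate yes; soluble in ether NO
(B) compound theta — positive iodoform yes; burns with sooty flame yes; inert to sodium NO; effervesces with carbonate yes; soluble in ether yes
(C) compound delta — positive iodoform NO; burns with sooty flame NO; inert to sodium yes; effervesces with carbonate yes; soluble in ether yes
(D) compound iota — positive iodoform yes; burns with sooty flame NO; inert to sodium yes; effervesces with carbonate yes; soluble in ether yes
Every candidate fails on at least one observation.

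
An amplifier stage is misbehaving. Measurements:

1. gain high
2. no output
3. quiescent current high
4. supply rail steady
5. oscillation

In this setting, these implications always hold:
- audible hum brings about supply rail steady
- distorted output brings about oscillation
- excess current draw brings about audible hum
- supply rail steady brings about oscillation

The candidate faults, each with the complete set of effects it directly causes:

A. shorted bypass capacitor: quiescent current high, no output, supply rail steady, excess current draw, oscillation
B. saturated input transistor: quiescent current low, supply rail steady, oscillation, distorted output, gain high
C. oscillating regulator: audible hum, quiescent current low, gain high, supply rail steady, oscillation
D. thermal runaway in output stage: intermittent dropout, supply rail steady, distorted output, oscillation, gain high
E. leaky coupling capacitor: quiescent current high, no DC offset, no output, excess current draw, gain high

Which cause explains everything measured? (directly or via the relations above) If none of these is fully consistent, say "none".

Checking each candidate against the observations:
(A) shorted bypass capacitor — does not account for gain high
(B) saturated input transistor — gain high +; no output -; quiescent current high -; supply rail steady +; oscillation +
(C) oscillating regulator — gain high +; no output -; quiescent current high -; supply rail steady +; oscillation +
(D) thermal runaway in output stage — does not account for no output, quiescent current high
(E) leaky coupling capacitor — accounts for every observation (supply rail steady through excess current draw → audible hum → supply rail steady)
(E) alone accounts for all the evidence.

E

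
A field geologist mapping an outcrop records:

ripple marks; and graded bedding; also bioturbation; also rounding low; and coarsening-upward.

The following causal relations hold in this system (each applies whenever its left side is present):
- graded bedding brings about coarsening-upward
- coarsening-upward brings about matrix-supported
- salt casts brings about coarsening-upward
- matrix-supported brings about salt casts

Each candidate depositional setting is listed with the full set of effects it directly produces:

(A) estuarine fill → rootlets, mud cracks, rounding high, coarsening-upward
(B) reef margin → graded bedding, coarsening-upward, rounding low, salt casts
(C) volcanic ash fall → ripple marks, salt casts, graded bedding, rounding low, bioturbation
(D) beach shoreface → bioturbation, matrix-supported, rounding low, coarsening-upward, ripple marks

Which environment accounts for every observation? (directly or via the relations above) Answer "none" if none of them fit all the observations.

Checking each candidate against the observations:
(A) estuarine fill — ripple marks NO; graded bedding NO; bioturbation NO; rounding low NO; coarsening-upward yes
(B) reef margin — does not account for ripple marks, bioturbation
(C) volcanic ash fall — ripple marks yes; graded bedding yes; bioturbation yes; rounding low yes; coarsening-upward yes (through salt casts → coarsening-upward)
(D) beach shoreface — does not account for graded bedding
(C) alone accounts for all the evidence.

C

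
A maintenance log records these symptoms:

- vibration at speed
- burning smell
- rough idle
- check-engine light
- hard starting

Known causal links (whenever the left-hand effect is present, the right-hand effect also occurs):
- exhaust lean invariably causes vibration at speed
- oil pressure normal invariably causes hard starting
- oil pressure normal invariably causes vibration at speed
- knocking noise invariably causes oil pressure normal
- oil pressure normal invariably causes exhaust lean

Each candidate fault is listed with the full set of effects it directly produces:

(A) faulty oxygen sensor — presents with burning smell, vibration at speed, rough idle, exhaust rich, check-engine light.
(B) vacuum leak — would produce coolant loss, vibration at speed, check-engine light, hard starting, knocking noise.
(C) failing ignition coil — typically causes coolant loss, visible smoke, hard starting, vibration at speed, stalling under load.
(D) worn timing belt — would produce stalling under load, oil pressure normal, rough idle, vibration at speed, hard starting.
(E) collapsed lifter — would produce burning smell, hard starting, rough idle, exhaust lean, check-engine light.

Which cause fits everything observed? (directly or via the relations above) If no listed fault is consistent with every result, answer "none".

E

Checking each candidate against the observations:
(A) faulty oxygen sensor — does not account for hard starting
(B) vacuum leak — vibration at speed yes; burning smell NO; rough idle NO; check-engine light yes; hard starting yes
(C) failing ignition coil — does not account for burning smell, rough idle, check-engine light
(D) worn timing belt — does not account for burning smell, check-engine light
(E) collapsed lifter — vibration at speed yes (by exhaust lean → vibration at speed); burning smell yes; rough idle yes; check-engine light yes; hard starting yes
(E) alone accounts for all the evidence.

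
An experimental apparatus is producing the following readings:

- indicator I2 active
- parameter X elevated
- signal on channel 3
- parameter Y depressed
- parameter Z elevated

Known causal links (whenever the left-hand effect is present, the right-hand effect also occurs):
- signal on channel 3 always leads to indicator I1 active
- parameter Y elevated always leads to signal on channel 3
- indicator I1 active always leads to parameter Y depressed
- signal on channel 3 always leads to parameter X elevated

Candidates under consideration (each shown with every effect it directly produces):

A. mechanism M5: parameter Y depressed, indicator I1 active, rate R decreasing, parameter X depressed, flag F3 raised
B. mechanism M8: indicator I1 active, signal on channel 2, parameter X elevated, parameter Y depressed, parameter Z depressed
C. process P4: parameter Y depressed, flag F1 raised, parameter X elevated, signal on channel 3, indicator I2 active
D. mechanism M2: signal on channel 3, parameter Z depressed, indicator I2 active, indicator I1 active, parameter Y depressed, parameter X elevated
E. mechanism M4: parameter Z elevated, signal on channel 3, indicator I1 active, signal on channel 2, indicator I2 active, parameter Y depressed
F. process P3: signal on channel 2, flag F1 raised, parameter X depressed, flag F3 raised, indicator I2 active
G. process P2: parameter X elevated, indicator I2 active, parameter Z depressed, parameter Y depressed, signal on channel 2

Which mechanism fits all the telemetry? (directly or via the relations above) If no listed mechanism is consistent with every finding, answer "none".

E

Per-candidate check:
(A) mechanism M5 — indicator I2 active ✗; parameter X elevated ✗; signal on channel 3 ✗; parameter Y depressed ✓; parameter Z elevated ✗
(B) mechanism M8 — indicator I2 active ✗; parameter X elevated ✓; signal on channel 3 ✗; parameter Y depressed ✓; parameter Z elevated ✗
(C) process P4 — indicator I2 active ✓; parameter X elevated ✓; signal on channel 3 ✓; parameter Y depressed ✓; parameter Z elevated ✗
(D) mechanism M2 — indicator I2 active ✓; parameter X elevated ✓; signal on channel 3 ✓; parameter Y depressed ✓; parameter Z elevated ✗
(E) mechanism M4 — accounts for every observation (parameter X elevated through signal on channel 3 → parameter X elevated)
(F) process P3 — indicator I2 active ✓; parameter X elevated ✗; signal on channel 3 ✗; parameter Y depressed ✗; parameter Z elevated ✗
(G) process P2 — indicator I2 active ✓; parameter X elevated ✓; signal on channel 3 ✗; parameter Y depressed ✓; parameter Z elevated ✗
(E) is the only candidate with no mismatches.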